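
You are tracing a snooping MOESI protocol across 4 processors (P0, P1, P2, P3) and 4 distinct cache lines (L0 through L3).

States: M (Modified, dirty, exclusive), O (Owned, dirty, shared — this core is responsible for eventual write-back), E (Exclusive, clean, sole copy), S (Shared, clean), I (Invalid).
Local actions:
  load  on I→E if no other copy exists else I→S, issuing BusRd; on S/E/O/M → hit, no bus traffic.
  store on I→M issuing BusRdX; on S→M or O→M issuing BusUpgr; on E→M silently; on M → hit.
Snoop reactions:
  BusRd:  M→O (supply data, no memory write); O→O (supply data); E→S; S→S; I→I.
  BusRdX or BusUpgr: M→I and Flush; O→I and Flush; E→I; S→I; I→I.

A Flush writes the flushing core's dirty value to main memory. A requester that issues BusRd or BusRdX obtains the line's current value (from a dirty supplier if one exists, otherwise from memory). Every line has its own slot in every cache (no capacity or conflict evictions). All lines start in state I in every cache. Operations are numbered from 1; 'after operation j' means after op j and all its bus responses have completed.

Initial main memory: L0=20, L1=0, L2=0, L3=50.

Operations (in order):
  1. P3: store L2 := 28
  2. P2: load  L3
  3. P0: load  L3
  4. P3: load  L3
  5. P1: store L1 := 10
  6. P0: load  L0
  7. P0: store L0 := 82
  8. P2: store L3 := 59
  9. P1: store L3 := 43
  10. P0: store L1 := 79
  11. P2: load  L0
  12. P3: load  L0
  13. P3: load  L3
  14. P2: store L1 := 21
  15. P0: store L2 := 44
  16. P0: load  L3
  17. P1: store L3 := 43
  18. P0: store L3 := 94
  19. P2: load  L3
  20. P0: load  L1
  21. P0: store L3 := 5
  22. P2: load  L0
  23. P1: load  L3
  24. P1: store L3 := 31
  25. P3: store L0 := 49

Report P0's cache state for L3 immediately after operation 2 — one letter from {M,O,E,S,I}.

1. P3: store L2 := 28  bus=[BusRdX]  L2: P0=I P1=I P2=I P3=M  mem[L2]=0
2. P2: load  L3  bus=[BusRd]  L3: P0=I P1=I P2=E P3=I  mem[L3]=50
3. P0: load  L3  bus=[BusRd]  L3: P0=S P1=I P2=S P3=I  mem[L3]=50
4. P3: load  L3  bus=[BusRd]  L3: P0=S P1=I P2=S P3=S  mem[L3]=50
5. P1: store L1 := 10  bus=[BusRdX]  L1: P0=I P1=M P2=I P3=I  mem[L1]=0
6. P0: load  L0  bus=[BusRd]  L0: P0=E P1=I P2=I P3=I  mem[L0]=20
7. P0: store L0 := 82  bus=[-]  L0: P0=M P1=I P2=I P3=I  mem[L0]=20
8. P2: store L3 := 59  bus=[BusUpgr]  L3: P0=I P1=I P2=M P3=I  mem[L3]=50
9. P1: store L3 := 43  bus=[BusRdX,Flush]  L3: P0=I P1=M P2=I P3=I  mem[L3]=59
10. P0: store L1 := 79  bus=[BusRdX,Flush]  L1: P0=M P1=I P2=I P3=I  mem[L1]=10
11. P2: load  L0  bus=[BusRd]  L0: P0=O P1=I P2=S P3=I  mem[L0]=20
12. P3: load  L0  bus=[BusRd]  L0: P0=O P1=I P2=S P3=S  mem[L0]=20
13. P3: load  L3  bus=[BusRd]  L3: P0=I P1=O P2=I P3=S  mem[L3]=59
14. P2: store L1 := 21  bus=[BusRdX,Flush]  L1: P0=I P1=I P2=M P3=I  mem[L1]=79
15. P0: store L2 := 44  bus=[BusRdX,Flush]  L2: P0=M P1=I P2=I P3=I  mem[L2]=28
16. P0: load  L3  bus=[BusRd]  L3: P0=S P1=O P2=I P3=S  mem[L3]=59
17. P1: store L3 := 43  bus=[BusUpgr]  L3: P0=I P1=M P2=I P3=I  mem[L3]=59
18. P0: store L3 := 94  bus=[BusRdX,Flush]  L3: P0=M P1=I P2=I P3=I  mem[L3]=43
19. P2: load  L3  bus=[BusRd]  L3: P0=O P1=I P2=S P3=I  mem[L3]=43
20. P0: load  L1  bus=[BusRd]  L1: P0=S P1=I P2=O P3=I  mem[L1]=79
21. P0: store L3 := 5  bus=[BusUpgr]  L3: P0=M P1=I P2=I P3=I  mem[L3]=43
22. P2: load  L0  bus=[-]  L0: P0=O P1=I P2=S P3=S  mem[L0]=20
23. P1: load  L3  bus=[BusRd]  L3: P0=O P1=S P2=I P3=I  mem[L3]=43
24. P1: store L3 := 31  bus=[BusUpgr,Flush]  L3: P0=I P1=M P2=I P3=I  mem[L3]=5
25. P3: store L0 := 49  bus=[BusUpgr,Flush]  L0: P0=I P1=I P2=I P3=M  mem[L0]=82

state = I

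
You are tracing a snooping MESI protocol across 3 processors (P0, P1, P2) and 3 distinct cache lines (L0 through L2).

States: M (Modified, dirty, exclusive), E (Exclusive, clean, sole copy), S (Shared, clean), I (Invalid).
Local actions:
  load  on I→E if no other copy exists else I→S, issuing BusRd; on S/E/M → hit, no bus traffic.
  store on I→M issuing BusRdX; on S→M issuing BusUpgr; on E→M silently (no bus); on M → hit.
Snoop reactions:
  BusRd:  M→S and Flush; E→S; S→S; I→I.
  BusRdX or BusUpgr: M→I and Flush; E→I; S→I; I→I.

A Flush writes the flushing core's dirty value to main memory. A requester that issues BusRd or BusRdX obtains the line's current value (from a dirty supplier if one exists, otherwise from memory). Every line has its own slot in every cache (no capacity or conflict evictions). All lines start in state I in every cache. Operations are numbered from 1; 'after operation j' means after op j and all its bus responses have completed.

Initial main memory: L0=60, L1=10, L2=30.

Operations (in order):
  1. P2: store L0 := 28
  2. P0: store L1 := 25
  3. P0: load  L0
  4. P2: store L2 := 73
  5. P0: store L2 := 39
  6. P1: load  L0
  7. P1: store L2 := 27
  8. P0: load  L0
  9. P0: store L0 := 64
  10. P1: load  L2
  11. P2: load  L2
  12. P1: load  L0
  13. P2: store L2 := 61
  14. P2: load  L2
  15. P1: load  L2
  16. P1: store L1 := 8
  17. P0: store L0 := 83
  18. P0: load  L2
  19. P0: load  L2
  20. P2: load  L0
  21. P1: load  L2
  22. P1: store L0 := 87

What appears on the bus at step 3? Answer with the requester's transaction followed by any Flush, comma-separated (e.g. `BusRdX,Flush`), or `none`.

bus = BusRd,Flush

  op1 P2: store L0 := 28 → I/I/M on L0; bus BusRdX; mem=60
  op2 P0: store L1 := 25 → M/I/I on L1; bus BusRdX; mem=10
  op3 P0: load  L0 → S/I/S on L0; bus BusRd Flush; mem=28
  op4 P2: store L2 := 73 → I/I/M on L2; bus BusRdX; mem=30
  op5 P0: store L2 := 39 → M/I/I on L2; bus BusRdX Flush; mem=73
  op6 P1: load  L0 → S/S/S on L0; bus BusRd; mem=28
  op7 P1: store L2 := 27 → I/M/I on L2; bus BusRdX Flush; mem=39
  op8 P0: load  L0 → S/S/S on L0; bus (none); mem=28
  op9 P0: store L0 := 64 → M/I/I on L0; bus BusUpgr; mem=28
  op10 P1: load  L2 → I/M/I on L2; bus (none); mem=39
  op11 P2: load  L2 → I/S/S on L2; bus BusRd Flush; mem=27
  op12 P1: load  L0 → S/S/I on L0; bus BusRd Flush; mem=64
  op13 P2: store L2 := 61 → I/I/M on L2; bus BusUpgr; mem=27
  op14 P2: load  L2 → I/I/M on L2; bus (none); mem=27
  op15 P1: load  L2 → I/S/S on L2; bus BusRd Flush; mem=61
  op16 P1: store L1 := 8 → I/M/I on L1; bus BusRdX Flush; mem=25
  op17 P0: store L0 := 83 → M/I/I on L0; bus BusUpgr; mem=64
  op18 P0: load  L2 → S/S/S on L2; bus BusRd; mem=61
  op19 P0: load  L2 → S/S/S on L2; bus (none); mem=61
  op20 P2: load  L0 → S/I/S on L0; bus BusRd Flush; mem=83
  op21 P1: load  L2 → S/S/S on L2; bus (none); mem=61
  op22 P1: store L0 := 87 → I/M/I on L0; bus BusRdX; mem=83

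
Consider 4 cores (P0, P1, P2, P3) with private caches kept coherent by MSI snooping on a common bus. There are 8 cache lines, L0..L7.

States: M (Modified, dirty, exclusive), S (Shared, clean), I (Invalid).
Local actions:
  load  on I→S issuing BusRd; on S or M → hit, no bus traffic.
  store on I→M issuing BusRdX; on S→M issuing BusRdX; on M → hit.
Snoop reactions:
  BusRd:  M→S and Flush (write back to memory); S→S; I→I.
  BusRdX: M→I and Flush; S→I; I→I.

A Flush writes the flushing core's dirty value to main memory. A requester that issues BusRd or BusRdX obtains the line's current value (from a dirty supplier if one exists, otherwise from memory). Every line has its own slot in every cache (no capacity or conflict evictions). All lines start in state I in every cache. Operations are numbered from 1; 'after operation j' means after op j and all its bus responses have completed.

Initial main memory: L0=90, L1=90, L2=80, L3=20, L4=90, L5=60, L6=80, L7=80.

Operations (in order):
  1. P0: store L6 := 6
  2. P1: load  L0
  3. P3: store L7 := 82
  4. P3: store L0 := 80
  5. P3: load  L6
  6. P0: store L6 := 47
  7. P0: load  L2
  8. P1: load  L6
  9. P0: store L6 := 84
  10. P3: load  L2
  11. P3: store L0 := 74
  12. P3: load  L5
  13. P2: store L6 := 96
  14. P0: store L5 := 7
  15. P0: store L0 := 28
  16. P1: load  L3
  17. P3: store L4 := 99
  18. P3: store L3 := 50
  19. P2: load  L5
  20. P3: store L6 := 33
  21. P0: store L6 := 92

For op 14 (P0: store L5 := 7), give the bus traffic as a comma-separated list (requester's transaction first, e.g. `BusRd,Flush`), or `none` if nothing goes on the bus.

bus = BusRdX

  op1 P0: store L6 := 6 → M/I/I/I on L6; bus BusRdX; mem=80
  op2 P1: load  L0 → I/S/I/I on L0; bus BusRd; mem=90
  op3 P3: store L7 := 82 → I/I/I/M on L7; bus BusRdX; mem=80
  op4 P3: store L0 := 80 → I/I/I/M on L0; bus BusRdX; mem=90
  op5 P3: load  L6 → S/I/I/S on L6; bus BusRd Flush; mem=6
  op6 P0: store L6 := 47 → M/I/I/I on L6; bus BusRdX; mem=6
  op7 P0: load  L2 → S/I/I/I on L2; bus BusRd; mem=80
  op8 P1: load  L6 → S/S/I/I on L6; bus BusRd Flush; mem=47
  op9 P0: store L6 := 84 → M/I/I/I on L6; bus BusRdX; mem=47
  op10 P3: load  L2 → S/I/I/S on L2; bus BusRd; mem=80
  op11 P3: store L0 := 74 → I/I/I/M on L0; bus (none); mem=90
  op12 P3: load  L5 → I/I/I/S on L5; bus BusRd; mem=60
  op13 P2: store L6 := 96 → I/I/M/I on L6; bus BusRdX Flush; mem=84
  op14 P0: store L5 := 7 → M/I/I/I on L5; bus BusRdX; mem=60
  op15 P0: store L0 := 28 → M/I/I/I on L0; bus BusRdX Flush; mem=74
  op16 P1: load  L3 → I/S/I/I on L3; bus BusRd; mem=20
  op17 P3: store L4 := 99 → I/I/I/M on L4; bus BusRdX; mem=90
  op18 P3: store L3 := 50 → I/I/I/M on L3; bus BusRdX; mem=20
  op19 P2: load  L5 → S/I/S/I on L5; bus BusRd Flush; mem=7
  op20 P3: store L6 := 33 → I/I/I/M on L6; bus BusRdX Flush; mem=96
  op21 P0: store L6 := 92 → M/I/I/I on L6; bus BusRdX Flush; mem=33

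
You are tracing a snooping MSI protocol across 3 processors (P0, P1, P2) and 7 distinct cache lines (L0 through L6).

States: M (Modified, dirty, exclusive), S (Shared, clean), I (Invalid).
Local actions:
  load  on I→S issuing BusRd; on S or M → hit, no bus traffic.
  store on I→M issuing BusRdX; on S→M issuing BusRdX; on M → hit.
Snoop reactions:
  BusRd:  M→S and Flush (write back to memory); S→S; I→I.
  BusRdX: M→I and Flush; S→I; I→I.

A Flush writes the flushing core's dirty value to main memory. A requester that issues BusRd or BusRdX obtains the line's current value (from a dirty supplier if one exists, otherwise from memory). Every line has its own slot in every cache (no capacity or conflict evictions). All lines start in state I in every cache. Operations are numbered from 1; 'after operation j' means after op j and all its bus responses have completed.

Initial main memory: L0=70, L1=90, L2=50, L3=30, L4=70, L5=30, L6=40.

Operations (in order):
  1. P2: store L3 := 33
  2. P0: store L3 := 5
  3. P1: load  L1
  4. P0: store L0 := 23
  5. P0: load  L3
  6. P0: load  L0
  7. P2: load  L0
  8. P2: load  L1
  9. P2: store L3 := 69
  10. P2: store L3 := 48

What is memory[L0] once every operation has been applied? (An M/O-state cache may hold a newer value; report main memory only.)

1. P2: store L3 := 33  bus=[BusRdX]  L3: P0=I P1=I P2=M  mem[L3]=30
2. P0: store L3 := 5  bus=[BusRdX,Flush]  L3: P0=M P1=I P2=I  mem[L3]=33
3. P1: load  L1  bus=[BusRd]  L1: P0=I P1=S P2=I  mem[L1]=90
4. P0: store L0 := 23  bus=[BusRdX]  L0: P0=M P1=I P2=I  mem[L0]=70
5. P0: load  L3  bus=[-]  L3: P0=M P1=I P2=I  mem[L3]=33
6. P0: load  L0  bus=[-]  L0: P0=M P1=I P2=I  mem[L0]=70
7. P2: load  L0  bus=[BusRd,Flush]  L0: P0=S P1=I P2=S  mem[L0]=23
8. P2: load  L1  bus=[BusRd]  L1: P0=I P1=S P2=S  mem[L1]=90
9. P2: store L3 := 69  bus=[BusRdX,Flush]  L3: P0=I P1=I P2=M  mem[L3]=5
10. P2: store L3 := 48  bus=[-]  L3: P0=I P1=I P2=M  mem[L3]=5

memory[L0] = 23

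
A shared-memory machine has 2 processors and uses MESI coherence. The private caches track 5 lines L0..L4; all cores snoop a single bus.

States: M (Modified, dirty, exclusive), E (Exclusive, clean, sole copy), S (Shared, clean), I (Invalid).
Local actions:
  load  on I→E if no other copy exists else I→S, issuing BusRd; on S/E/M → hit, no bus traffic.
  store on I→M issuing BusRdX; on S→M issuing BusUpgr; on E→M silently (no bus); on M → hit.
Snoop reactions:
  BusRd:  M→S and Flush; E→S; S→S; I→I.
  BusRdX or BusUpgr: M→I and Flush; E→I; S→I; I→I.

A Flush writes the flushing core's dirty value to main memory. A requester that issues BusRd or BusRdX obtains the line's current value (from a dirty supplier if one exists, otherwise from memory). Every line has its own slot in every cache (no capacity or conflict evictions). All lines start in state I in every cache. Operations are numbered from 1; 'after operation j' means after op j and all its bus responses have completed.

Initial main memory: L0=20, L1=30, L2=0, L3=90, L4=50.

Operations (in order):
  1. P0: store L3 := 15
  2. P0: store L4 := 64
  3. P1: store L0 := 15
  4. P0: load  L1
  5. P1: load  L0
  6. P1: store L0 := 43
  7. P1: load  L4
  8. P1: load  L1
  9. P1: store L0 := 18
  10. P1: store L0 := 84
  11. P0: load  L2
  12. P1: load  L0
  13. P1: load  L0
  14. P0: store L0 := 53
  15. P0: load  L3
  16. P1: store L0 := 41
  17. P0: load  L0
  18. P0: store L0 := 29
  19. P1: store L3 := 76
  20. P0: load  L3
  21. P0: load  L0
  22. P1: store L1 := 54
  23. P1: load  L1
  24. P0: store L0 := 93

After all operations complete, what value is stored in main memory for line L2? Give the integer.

memory[L2] = 0

[1] P0: store L3 := 15 | P0:M(15), P1:I | bus: BusRdX
[2] P0: store L4 := 64 | P0:M(64), P1:I | bus: BusRdX
[3] P1: store L0 := 15 | P0:I, P1:M(15) | bus: BusRdX
[4] P0: load  L1 | P0:E(30), P1:I | bus: BusRd
[5] P1: load  L0 | P0:I, P1:M(15) | bus: none
[6] P1: store L0 := 43 | P0:I, P1:M(43) | bus: none
[7] P1: load  L4 | P0:S(64), P1:S(64) | bus: BusRd,Flush
[8] P1: load  L1 | P0:S(30), P1:S(30) | bus: BusRd
[9] P1: store L0 := 18 | P0:I, P1:M(18) | bus: none
[10] P1: store L0 := 84 | P0:I, P1:M(84) | bus: none
[11] P0: load  L2 | P0:E(0), P1:I | bus: BusRd
[12] P1: load  L0 | P0:I, P1:M(84) | bus: none
[13] P1: load  L0 | P0:I, P1:M(84) | bus: none
[14] P0: store L0 := 53 | P0:M(53), P1:I | bus: BusRdX,Flush
[15] P0: load  L3 | P0:M(15), P1:I | bus: none
[16] P1: store L0 := 41 | P0:I, P1:M(41) | bus: BusRdX,Flush
[17] P0: load  L0 | P0:S(41), P1:S(41) | bus: BusRd,Flush
[18] P0: store L0 := 29 | P0:M(29), P1:I | bus: BusUpgr
[19] P1: store L3 := 76 | P0:I, P1:M(76) | bus: BusRdX,Flush
[20] P0: load  L3 | P0:S(76), P1:S(76) | bus: BusRd,Flush
[21] P0: load  L0 | P0:M(29), P1:I | bus: none
[22] P1: store L1 := 54 | P0:I, P1:M(54) | bus: BusUpgr
[23] P1: load  L1 | P0:I, P1:M(54) | bus: none
[24] P0: store L0 := 93 | P0:M(93), P1:I | bus: none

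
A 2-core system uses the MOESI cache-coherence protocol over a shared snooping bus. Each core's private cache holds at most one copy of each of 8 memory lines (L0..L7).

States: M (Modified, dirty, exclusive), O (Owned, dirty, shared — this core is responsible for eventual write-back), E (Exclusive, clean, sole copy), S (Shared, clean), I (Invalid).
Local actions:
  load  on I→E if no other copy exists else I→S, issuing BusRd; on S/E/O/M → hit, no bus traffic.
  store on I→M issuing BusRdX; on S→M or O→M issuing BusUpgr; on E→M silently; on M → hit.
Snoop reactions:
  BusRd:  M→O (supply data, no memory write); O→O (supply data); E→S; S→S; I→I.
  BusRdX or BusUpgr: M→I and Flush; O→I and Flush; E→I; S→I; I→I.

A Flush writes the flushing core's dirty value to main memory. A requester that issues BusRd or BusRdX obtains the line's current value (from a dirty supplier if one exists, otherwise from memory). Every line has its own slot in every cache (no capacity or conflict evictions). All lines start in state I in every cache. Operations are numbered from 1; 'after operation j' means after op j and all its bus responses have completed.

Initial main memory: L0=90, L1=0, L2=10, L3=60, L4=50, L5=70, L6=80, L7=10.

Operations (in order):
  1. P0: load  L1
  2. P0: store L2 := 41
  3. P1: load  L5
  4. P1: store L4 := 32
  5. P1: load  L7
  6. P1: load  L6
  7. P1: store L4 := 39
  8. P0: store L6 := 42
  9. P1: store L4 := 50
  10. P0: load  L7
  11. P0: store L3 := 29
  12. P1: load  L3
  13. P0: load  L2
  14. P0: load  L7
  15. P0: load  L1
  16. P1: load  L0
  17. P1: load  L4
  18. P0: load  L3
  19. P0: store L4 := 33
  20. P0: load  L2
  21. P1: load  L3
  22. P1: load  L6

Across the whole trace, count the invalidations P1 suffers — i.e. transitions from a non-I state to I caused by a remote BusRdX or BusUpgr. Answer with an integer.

step 1: P0: load  L1  ⟶  EI  (L1)  txn=BusRd  M[L1]=0
step 2: P0: store L2 := 41  ⟶  MI  (L2)  txn=BusRdX  M[L2]=10
step 3: P1: load  L5  ⟶  IE  (L5)  txn=BusRd  M[L5]=70
step 4: P1: store L4 := 32  ⟶  IM  (L4)  txn=BusRdX  M[L4]=50
step 5: P1: load  L7  ⟶  IE  (L7)  txn=BusRd  M[L7]=10
step 6: P1: load  L6  ⟶  IE  (L6)  txn=BusRd  M[L6]=80
step 7: P1: store L4 := 39  ⟶  IM  (L4)  txn=∅  M[L4]=50
step 8: P0: store L6 := 42  ⟶  MI  (L6)  txn=BusRdX  M[L6]=80
step 9: P1: store L4 := 50  ⟶  IM  (L4)  txn=∅  M[L4]=50
step 10: P0: load  L7  ⟶  SS  (L7)  txn=BusRd  M[L7]=10
step 11: P0: store L3 := 29  ⟶  MI  (L3)  txn=BusRdX  M[L3]=60
step 12: P1: load  L3  ⟶  OS  (L3)  txn=BusRd  M[L3]=60
step 13: P0: load  L2  ⟶  MI  (L2)  txn=∅  M[L2]=10
step 14: P0: load  L7  ⟶  SS  (L7)  txn=∅  M[L7]=10
step 15: P0: load  L1  ⟶  EI  (L1)  txn=∅  M[L1]=0
step 16: P1: load  L0  ⟶  IE  (L0)  txn=BusRd  M[L0]=90
step 17: P1: load  L4  ⟶  IM  (L4)  txn=∅  M[L4]=50
step 18: P0: load  L3  ⟶  OS  (L3)  txn=∅  M[L3]=60
step 19: P0: store L4 := 33  ⟶  MI  (L4)  txn=BusRdX+Flush  M[L4]=50
step 20: P0: load  L2  ⟶  MI  (L2)  txn=∅  M[L2]=10
step 21: P1: load  L3  ⟶  OS  (L3)  txn=∅  M[L3]=60
step 22: P1: load  L6  ⟶  OS  (L6)  txn=BusRd  M[L6]=80

invalidations = 2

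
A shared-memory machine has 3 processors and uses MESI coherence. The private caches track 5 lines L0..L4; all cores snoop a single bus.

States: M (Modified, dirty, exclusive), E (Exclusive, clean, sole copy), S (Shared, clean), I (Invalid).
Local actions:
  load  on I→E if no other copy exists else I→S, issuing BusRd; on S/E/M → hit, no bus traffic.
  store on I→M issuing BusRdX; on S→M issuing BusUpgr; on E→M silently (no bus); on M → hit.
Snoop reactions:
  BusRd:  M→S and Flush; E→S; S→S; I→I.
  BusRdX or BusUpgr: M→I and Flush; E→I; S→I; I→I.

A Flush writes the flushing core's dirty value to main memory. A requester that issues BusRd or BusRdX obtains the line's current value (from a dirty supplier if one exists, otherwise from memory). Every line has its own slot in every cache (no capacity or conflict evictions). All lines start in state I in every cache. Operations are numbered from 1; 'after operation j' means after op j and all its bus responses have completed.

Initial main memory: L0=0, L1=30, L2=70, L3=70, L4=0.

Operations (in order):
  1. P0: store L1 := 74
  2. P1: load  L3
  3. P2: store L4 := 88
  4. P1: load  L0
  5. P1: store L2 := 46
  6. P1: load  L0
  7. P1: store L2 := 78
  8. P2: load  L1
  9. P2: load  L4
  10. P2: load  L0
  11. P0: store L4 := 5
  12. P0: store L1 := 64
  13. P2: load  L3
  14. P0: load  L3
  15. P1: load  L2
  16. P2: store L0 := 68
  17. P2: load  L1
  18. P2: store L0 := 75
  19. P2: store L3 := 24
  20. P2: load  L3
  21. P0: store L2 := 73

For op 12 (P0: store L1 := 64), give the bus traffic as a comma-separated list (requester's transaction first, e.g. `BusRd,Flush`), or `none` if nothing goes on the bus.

bus = BusUpgr

[1] P0: store L1 := 74 | P0:M(74), P1:I, P2:I | bus: BusRdX
[2] P1: load  L3 | P0:I, P1:E(70), P2:I | bus: BusRd
[3] P2: store L4 := 88 | P0:I, P1:I, P2:M(88) | bus: BusRdX
[4] P1: load  L0 | P0:I, P1:E(0), P2:I | bus: BusRd
[5] P1: store L2 := 46 | P0:I, P1:M(46), P2:I | bus: BusRdX
[6] P1: load  L0 | P0:I, P1:E(0), P2:I | bus: none
[7] P1: store L2 := 78 | P0:I, P1:M(78), P2:I | bus: none
[8] P2: load  L1 | P0:S(74), P1:I, P2:S(74) | bus: BusRd,Flush
[9] P2: load  L4 | P0:I, P1:I, P2:M(88) | bus: none
[10] P2: load  L0 | P0:I, P1:S(0), P2:S(0) | bus: BusRd
[11] P0: store L4 := 5 | P0:M(5), P1:I, P2:I | bus: BusRdX,Flush
[12] P0: store L1 := 64 | P0:M(64), P1:I, P2:I | bus: BusUpgr
[13] P2: load  L3 | P0:I, P1:S(70), P2:S(70) | bus: BusRd
[14] P0: load  L3 | P0:S(70), P1:S(70), P2:S(70) | bus: BusRd
[15] P1: load  L2 | P0:I, P1:M(78), P2:I | bus: none
[16] P2: store L0 := 68 | P0:I, P1:I, P2:M(68) | bus: BusUpgr
[17] P2: load  L1 | P0:S(64), P1:I, P2:S(64) | bus: BusRd,Flush
[18] P2: store L0 := 75 | P0:I, P1:I, P2:M(75) | bus: none
[19] P2: store L3 := 24 | P0:I, P1:I, P2:M(24) | bus: BusUpgr
[20] P2: load  L3 | P0:I, P1:I, P2:M(24) | bus: none
[21] P0: store L2 := 73 | P0:M(73), P1:I, P2:I | bus: BusRdX,Flush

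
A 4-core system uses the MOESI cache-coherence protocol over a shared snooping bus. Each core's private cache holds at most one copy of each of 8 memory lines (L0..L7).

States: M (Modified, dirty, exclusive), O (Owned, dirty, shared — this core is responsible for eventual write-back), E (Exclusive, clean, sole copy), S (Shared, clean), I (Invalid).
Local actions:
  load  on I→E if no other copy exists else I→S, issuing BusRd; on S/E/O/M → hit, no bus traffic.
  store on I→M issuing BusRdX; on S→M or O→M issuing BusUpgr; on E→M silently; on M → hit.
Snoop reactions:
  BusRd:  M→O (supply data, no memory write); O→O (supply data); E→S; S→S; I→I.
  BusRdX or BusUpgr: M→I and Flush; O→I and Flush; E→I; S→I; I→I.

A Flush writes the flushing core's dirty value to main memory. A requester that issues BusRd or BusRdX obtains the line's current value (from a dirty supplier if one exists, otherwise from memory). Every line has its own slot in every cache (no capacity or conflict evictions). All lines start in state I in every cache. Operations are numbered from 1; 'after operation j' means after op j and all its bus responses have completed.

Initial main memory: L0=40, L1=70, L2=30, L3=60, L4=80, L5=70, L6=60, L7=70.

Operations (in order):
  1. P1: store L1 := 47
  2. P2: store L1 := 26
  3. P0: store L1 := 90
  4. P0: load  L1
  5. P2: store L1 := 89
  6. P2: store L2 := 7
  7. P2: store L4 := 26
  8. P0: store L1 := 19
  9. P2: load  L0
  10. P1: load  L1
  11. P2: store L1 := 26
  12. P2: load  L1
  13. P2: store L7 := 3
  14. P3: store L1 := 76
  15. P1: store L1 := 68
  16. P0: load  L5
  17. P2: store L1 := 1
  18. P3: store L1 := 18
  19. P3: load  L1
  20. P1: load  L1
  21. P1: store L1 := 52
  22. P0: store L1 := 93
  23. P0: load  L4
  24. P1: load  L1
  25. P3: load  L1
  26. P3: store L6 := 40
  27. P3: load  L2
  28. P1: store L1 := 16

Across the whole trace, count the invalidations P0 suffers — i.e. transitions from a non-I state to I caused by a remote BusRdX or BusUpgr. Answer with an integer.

invalidations = 3

step 1: P1: store L1 := 47  ⟶  IMII  (L1)  txn=BusRdX  M[L1]=70
step 2: P2: store L1 := 26  ⟶  IIMI  (L1)  txn=BusRdX+Flush  M[L1]=47
step 3: P0: store L1 := 90  ⟶  MIII  (L1)  txn=BusRdX+Flush  M[L1]=26
step 4: P0: load  L1  ⟶  MIII  (L1)  txn=∅  M[L1]=26
step 5: P2: store L1 := 89  ⟶  IIMI  (L1)  txn=BusRdX+Flush  M[L1]=90
step 6: P2: store L2 := 7  ⟶  IIMI  (L2)  txn=BusRdX  M[L2]=30
step 7: P2: store L4 := 26  ⟶  IIMI  (L4)  txn=BusRdX  M[L4]=80
step 8: P0: store L1 := 19  ⟶  MIII  (L1)  txn=BusRdX+Flush  M[L1]=89
step 9: P2: load  L0  ⟶  IIEI  (L0)  txn=BusRd  M[L0]=40
step 10: P1: load  L1  ⟶  OSII  (L1)  txn=BusRd  M[L1]=89
step 11: P2: store L1 := 26  ⟶  IIMI  (L1)  txn=BusRdX+Flush  M[L1]=19
step 12: P2: load  L1  ⟶  IIMI  (L1)  txn=∅  M[L1]=19
step 13: P2: store L7 := 3  ⟶  IIMI  (L7)  txn=BusRdX  M[L7]=70
step 14: P3: store L1 := 76  ⟶  IIIM  (L1)  txn=BusRdX+Flush  M[L1]=26
step 15: P1: store L1 := 68  ⟶  IMII  (L1)  txn=BusRdX+Flush  M[L1]=76
step 16: P0: load  L5  ⟶  EIII  (L5)  txn=BusRd  M[L5]=70
step 17: P2: store L1 := 1  ⟶  IIMI  (L1)  txn=BusRdX+Flush  M[L1]=68
step 18: P3: store L1 := 18  ⟶  IIIM  (L1)  txn=BusRdX+Flush  M[L1]=1
step 19: P3: load  L1  ⟶  IIIM  (L1)  txn=∅  M[L1]=1
step 20: P1: load  L1  ⟶  ISIO  (L1)  txn=BusRd  M[L1]=1
step 21: P1: store L1 := 52  ⟶  IMII  (L1)  txn=BusUpgr+Flush  M[L1]=18
step 22: P0: store L1 := 93  ⟶  MIII  (L1)  txn=BusRdX+Flush  M[L1]=52
step 23: P0: load  L4  ⟶  SIOI  (L4)  txn=BusRd  M[L4]=80
step 24: P1: load  L1  ⟶  OSII  (L1)  txn=BusRd  M[L1]=52
step 25: P3: load  L1  ⟶  OSIS  (L1)  txn=BusRd  M[L1]=52
step 26: P3: store L6 := 40  ⟶  IIIM  (L6)  txn=BusRdX  M[L6]=60
step 27: P3: load  L2  ⟶  IIOS  (L2)  txn=BusRd  M[L2]=30
step 28: P1: store L1 := 16  ⟶  IMII  (L1)  txn=BusUpgr+Flush  M[L1]=93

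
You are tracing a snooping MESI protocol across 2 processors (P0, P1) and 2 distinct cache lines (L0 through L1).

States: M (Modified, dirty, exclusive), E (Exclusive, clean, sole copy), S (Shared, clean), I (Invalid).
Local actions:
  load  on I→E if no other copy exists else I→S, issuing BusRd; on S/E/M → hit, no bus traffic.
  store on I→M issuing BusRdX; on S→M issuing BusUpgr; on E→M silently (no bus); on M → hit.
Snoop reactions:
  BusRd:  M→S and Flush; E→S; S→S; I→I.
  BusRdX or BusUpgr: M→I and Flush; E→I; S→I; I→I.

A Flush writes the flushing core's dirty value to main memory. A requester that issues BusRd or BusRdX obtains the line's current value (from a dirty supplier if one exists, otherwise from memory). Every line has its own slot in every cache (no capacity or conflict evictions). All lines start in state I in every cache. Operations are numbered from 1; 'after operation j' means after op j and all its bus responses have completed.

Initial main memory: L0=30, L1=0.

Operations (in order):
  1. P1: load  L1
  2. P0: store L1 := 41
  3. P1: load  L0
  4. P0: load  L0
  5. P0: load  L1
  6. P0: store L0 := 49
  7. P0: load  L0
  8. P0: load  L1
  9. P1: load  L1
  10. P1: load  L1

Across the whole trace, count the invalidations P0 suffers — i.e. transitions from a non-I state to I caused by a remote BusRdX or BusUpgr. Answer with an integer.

invalidations = 0

[1] P1: load  L1 | P0:I, P1:E(0) | bus: BusRd
[2] P0: store L1 := 41 | P0:M(41), P1:I | bus: BusRdX
[3] P1: load  L0 | P0:I, P1:E(30) | bus: BusRd
[4] P0: load  L0 | P0:S(30), P1:S(30) | bus: BusRd
[5] P0: load  L1 | P0:M(41), P1:I | bus: none
[6] P0: store L0 := 49 | P0:M(49), P1:I | bus: BusUpgr
[7] P0: load  L0 | P0:M(49), P1:I | bus: none
[8] P0: load  L1 | P0:M(41), P1:I | bus: none
[9] P1: load  L1 | P0:S(41), P1:S(41) | bus: BusRd,Flush
[10] P1: load  L1 | P0:S(41), P1:S(41) | bus: none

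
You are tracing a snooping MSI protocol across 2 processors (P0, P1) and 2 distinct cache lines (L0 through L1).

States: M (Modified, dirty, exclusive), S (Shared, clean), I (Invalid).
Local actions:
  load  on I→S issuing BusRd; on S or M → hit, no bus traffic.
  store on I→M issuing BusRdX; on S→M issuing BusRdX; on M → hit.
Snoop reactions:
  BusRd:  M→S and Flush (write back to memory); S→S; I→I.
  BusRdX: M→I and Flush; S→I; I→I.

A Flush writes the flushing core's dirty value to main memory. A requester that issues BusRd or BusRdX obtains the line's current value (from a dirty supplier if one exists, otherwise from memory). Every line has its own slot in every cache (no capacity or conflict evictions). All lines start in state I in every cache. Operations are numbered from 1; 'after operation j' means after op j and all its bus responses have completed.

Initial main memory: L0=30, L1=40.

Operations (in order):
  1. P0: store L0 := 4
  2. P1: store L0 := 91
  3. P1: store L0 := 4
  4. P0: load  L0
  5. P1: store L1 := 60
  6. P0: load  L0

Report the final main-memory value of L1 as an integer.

1. P0: store L0 := 4  bus=[BusRdX]  L0: P0=M P1=I  mem[L0]=30
2. P1: store L0 := 91  bus=[BusRdX,Flush]  L0: P0=I P1=M  mem[L0]=4
3. P1: store L0 := 4  bus=[-]  L0: P0=I P1=M  mem[L0]=4
4. P0: load  L0  bus=[BusRd,Flush]  L0: P0=S P1=S  mem[L0]=4
5. P1: store L1 := 60  bus=[BusRdX]  L1: P0=I P1=M  mem[L1]=40
6. P0: load  L0  bus=[-]  L0: P0=S P1=S  mem[L0]=4

memory[L1] = 40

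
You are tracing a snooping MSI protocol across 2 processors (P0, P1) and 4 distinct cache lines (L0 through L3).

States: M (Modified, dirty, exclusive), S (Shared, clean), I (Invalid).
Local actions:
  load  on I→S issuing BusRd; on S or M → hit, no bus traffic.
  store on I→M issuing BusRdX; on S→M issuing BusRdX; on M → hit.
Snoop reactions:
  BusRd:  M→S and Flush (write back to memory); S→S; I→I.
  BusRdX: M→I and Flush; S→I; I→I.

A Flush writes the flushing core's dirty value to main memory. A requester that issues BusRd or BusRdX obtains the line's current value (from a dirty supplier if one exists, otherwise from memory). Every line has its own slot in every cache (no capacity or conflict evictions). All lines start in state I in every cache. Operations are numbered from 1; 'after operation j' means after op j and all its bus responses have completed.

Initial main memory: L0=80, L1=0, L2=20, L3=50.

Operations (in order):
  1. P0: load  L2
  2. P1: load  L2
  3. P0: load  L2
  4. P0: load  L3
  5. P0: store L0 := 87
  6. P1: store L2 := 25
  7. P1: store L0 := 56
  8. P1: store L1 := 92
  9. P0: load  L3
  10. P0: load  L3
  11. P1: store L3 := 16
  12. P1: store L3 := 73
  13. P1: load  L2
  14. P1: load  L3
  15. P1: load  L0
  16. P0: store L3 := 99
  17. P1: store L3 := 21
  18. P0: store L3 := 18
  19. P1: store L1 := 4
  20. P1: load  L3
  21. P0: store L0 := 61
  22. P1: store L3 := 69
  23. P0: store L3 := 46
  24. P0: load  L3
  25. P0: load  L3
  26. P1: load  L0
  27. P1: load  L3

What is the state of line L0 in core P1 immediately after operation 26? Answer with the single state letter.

state = S

[1] P0: load  L2 | P0:S(20), P1:I | bus: BusRd
[2] P1: load  L2 | P0:S(20), P1:S(20) | bus: BusRd
[3] P0: load  L2 | P0:S(20), P1:S(20) | bus: none
[4] P0: load  L3 | P0:S(50), P1:I | bus: BusRd
[5] P0: store L0 := 87 | P0:M(87), P1:I | bus: BusRdX
[6] P1: store L2 := 25 | P0:I, P1:M(25) | bus: BusRdX
[7] P1: store L0 := 56 | P0:I, P1:M(56) | bus: BusRdX,Flush
[8] P1: store L1 := 92 | P0:I, P1:M(92) | bus: BusRdX
[9] P0: load  L3 | P0:S(50), P1:I | bus: none
[10] P0: load  L3 | P0:S(50), P1:I | bus: none
[11] P1: store L3 := 16 | P0:I, P1:M(16) | bus: BusRdX
[12] P1: store L3 := 73 | P0:I, P1:M(73) | bus: none
[13] P1: load  L2 | P0:I, P1:M(25) | bus: none
[14] P1: load  L3 | P0:I, P1:M(73) | bus: none
[15] P1: load  L0 | P0:I, P1:M(56) | bus: none
[16] P0: store L3 := 99 | P0:M(99), P1:I | bus: BusRdX,Flush
[17] P1: store L3 := 21 | P0:I, P1:M(21) | bus: BusRdX,Flush
[18] P0: store L3 := 18 | P0:M(18), P1:I | bus: BusRdX,Flush
[19] P1: store L1 := 4 | P0:I, P1:M(4) | bus: none
[20] P1: load  L3 | P0:S(18), P1:S(18) | bus: BusRd,Flush
[21] P0: store L0 := 61 | P0:M(61), P1:I | bus: BusRdX,Flush
[22] P1: store L3 := 69 | P0:I, P1:M(69) | bus: BusRdX
[23] P0: store L3 := 46 | P0:M(46), P1:I | bus: BusRdX,Flush
[24] P0: load  L3 | P0:M(46), P1:I | bus: none
[25] P0: load  L3 | P0:M(46), P1:I | bus: none
[26] P1: load  L0 | P0:S(61), P1:S(61) | bus: BusRd,Flush
[27] P1: load  L3 | P0:S(46), P1:S(46) | bus: BusRd,Flush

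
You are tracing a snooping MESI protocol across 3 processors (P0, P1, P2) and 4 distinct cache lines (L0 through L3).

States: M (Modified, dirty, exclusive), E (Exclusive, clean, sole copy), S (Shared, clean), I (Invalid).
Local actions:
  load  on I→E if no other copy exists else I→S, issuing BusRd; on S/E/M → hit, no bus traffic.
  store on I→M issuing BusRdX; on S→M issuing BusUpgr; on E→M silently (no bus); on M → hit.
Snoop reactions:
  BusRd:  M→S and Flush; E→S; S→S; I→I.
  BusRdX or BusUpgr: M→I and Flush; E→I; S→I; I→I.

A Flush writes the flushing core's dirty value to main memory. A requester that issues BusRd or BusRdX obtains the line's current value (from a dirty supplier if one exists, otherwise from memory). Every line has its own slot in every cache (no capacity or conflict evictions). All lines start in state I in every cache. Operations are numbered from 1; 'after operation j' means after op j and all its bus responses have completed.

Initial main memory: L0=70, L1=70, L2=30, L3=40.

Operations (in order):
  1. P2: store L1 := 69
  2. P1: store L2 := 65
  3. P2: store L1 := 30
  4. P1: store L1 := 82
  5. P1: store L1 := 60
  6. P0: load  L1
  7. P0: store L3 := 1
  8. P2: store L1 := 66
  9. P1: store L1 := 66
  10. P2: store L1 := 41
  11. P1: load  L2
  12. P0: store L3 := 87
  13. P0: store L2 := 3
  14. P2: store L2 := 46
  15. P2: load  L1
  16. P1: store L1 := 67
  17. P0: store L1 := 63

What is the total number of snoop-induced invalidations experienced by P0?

[1] P2: store L1 := 69 | P0:I, P1:I, P2:M(69) | bus: BusRdX
[2] P1: store L2 := 65 | P0:I, P1:M(65), P2:I | bus: BusRdX
[3] P2: store L1 := 30 | P0:I, P1:I, P2:M(30) | bus: none
[4] P1: store L1 := 82 | P0:I, P1:M(82), P2:I | bus: BusRdX,Flush
[5] P1: store L1 := 60 | P0:I, P1:M(60), P2:I | bus: none
[6] P0: load  L1 | P0:S(60), P1:S(60), P2:I | bus: BusRd,Flush
[7] P0: store L3 := 1 | P0:M(1), P1:I, P2:I | bus: BusRdX
[8] P2: store L1 := 66 | P0:I, P1:I, P2:M(66) | bus: BusRdX
[9] P1: store L1 := 66 | P0:I, P1:M(66), P2:I | bus: BusRdX,Flush
[10] P2: store L1 := 41 | P0:I, P1:I, P2:M(41) | bus: BusRdX,Flush
[11] P1: load  L2 | P0:I, P1:M(65), P2:I | bus: none
[12] P0: store L3 := 87 | P0:M(87), P1:I, P2:I | bus: none
[13] P0: store L2 := 3 | P0:M(3), P1:I, P2:I | bus: BusRdX,Flush
[14] P2: store L2 := 46 | P0:I, P1:I, P2:M(46) | bus: BusRdX,Flush
[15] P2: load  L1 | P0:I, P1:I, P2:M(41) | bus: none
[16] P1: store L1 := 67 | P0:I, P1:M(67), P2:I | bus: BusRdX,Flush
[17] P0: store L1 := 63 | P0:M(63), P1:I, P2:I | bus: BusRdX,Flush

invalidations = 2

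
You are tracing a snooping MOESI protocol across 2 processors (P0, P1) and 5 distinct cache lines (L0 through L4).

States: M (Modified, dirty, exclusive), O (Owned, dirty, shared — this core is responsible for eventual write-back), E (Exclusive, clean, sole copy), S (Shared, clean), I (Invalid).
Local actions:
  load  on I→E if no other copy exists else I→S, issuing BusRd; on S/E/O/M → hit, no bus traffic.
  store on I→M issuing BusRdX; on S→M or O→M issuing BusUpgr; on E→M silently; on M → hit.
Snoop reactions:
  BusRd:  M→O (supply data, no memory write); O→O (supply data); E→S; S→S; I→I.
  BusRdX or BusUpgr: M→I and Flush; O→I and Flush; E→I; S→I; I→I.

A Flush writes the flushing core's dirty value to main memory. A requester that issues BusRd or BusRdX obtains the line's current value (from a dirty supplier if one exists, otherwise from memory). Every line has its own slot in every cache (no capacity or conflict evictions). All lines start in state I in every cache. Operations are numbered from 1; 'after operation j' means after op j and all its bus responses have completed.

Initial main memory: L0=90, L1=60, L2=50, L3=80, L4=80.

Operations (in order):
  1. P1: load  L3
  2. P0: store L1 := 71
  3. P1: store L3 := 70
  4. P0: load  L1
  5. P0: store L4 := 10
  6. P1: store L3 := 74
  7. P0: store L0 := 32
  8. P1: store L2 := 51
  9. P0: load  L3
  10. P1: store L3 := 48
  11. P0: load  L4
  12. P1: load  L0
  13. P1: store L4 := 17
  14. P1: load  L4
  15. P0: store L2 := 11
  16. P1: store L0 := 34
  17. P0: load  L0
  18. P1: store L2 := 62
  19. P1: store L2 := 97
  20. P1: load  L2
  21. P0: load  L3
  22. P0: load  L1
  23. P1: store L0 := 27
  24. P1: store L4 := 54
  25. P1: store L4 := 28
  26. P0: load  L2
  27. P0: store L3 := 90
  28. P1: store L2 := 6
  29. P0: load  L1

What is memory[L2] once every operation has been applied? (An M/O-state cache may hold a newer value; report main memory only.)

memory[L2] = 11

[1] P1: load  L3 | P0:I, P1:E(80) | bus: BusRd
[2] P0: store L1 := 71 | P0:M(71), P1:I | bus: BusRdX
[3] P1: store L3 := 70 | P0:I, P1:M(70) | bus: none
[4] P0: load  L1 | P0:M(71), P1:I | bus: none
[5] P0: store L4 := 10 | P0:M(10), P1:I | bus: BusRdX
[6] P1: store L3 := 74 | P0:I, P1:M(74) | bus: none
[7] P0: store L0 := 32 | P0:M(32), P1:I | bus: BusRdX
[8] P1: store L2 := 51 | P0:I, P1:M(51) | bus: BusRdX
[9] P0: load  L3 | P0:S(74), P1:O(74) | bus: BusRd
[10] P1: store L3 := 48 | P0:I, P1:M(48) | bus: BusUpgr
[11] P0: load  L4 | P0:M(10), P1:I | bus: none
[12] P1: load  L0 | P0:O(32), P1:S(32) | bus: BusRd
[13] P1: store L4 := 17 | P0:I, P1:M(17) | bus: BusRdX,Flush
[14] P1: load  L4 | P0:I, P1:M(17) | bus: none
[15] P0: store L2 := 11 | P0:M(11), P1:I | bus: BusRdX,Flush
[16] P1: store L0 := 34 | P0:I, P1:M(34) | bus: BusUpgr,Flush
[17] P0: load  L0 | P0:S(34), P1:O(34) | bus: BusRd
[18] P1: store L2 := 62 | P0:I, P1:M(62) | bus: BusRdX,Flush
[19] P1: store L2 := 97 | P0:I, P1:M(97) | bus: none
[20] P1: load  L2 | P0:I, P1:M(97) | bus: none
[21] P0: load  L3 | P0:S(48), P1:O(48) | bus: BusRd
[22] P0: load  L1 | P0:M(71), P1:I | bus: none
[23] P1: store L0 := 27 | P0:I, P1:M(27) | bus: BusUpgr
[24] P1: store L4 := 54 | P0:I, P1:M(54) | bus: none
[25] P1: store L4 := 28 | P0:I, P1:M(28) | bus: none
[26] P0: load  L2 | P0:S(97), P1:O(97) | bus: BusRd
[27] P0: store L3 := 90 | P0:M(90), P1:I | bus: BusUpgr,Flush
[28] P1: store L2 := 6 | P0:I, P1:M(6) | bus: BusUpgr
[29] P0: load  L1 | P0:M(71), P1:I | bus: none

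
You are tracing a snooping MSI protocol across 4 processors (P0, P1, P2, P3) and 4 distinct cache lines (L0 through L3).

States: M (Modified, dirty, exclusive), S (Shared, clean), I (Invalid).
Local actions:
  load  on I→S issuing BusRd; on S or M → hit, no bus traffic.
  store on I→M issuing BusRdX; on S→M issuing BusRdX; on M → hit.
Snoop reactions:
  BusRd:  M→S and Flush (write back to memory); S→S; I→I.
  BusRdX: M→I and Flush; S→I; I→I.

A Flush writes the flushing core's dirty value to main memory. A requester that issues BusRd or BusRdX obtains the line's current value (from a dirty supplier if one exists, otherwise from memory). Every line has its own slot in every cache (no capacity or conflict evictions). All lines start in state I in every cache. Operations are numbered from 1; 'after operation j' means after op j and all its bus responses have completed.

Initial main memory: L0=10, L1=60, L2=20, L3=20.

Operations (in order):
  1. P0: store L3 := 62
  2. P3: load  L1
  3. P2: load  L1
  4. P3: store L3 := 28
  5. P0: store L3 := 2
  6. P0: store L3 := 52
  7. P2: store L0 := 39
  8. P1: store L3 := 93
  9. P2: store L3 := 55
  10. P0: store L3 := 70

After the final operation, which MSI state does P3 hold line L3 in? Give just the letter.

[1] P0: store L3 := 62 | P0:M(62), P1:I, P2:I, P3:I | bus: BusRdX
[2] P3: load  L1 | P0:I, P1:I, P2:I, P3:S(60) | bus: BusRd
[3] P2: load  L1 | P0:I, P1:I, P2:S(60), P3:S(60) | bus: BusRd
[4] P3: store L3 := 28 | P0:I, P1:I, P2:I, P3:M(28) | bus: BusRdX,Flush
[5] P0: store L3 := 2 | P0:M(2), P1:I, P2:I, P3:I | bus: BusRdX,Flush
[6] P0: store L3 := 52 | P0:M(52), P1:I, P2:I, P3:I | bus: none
[7] P2: store L0 := 39 | P0:I, P1:I, P2:M(39), P3:I | bus: BusRdX
[8] P1: store L3 := 93 | P0:I, P1:M(93), P2:I, P3:I | bus: BusRdX,Flush
[9] P2: store L3 := 55 | P0:I, P1:I, P2:M(55), P3:I | bus: BusRdX,Flush
[10] P0: store L3 := 70 | P0:M(70), P1:I, P2:I, P3:I | bus: BusRdX,Flush

state = I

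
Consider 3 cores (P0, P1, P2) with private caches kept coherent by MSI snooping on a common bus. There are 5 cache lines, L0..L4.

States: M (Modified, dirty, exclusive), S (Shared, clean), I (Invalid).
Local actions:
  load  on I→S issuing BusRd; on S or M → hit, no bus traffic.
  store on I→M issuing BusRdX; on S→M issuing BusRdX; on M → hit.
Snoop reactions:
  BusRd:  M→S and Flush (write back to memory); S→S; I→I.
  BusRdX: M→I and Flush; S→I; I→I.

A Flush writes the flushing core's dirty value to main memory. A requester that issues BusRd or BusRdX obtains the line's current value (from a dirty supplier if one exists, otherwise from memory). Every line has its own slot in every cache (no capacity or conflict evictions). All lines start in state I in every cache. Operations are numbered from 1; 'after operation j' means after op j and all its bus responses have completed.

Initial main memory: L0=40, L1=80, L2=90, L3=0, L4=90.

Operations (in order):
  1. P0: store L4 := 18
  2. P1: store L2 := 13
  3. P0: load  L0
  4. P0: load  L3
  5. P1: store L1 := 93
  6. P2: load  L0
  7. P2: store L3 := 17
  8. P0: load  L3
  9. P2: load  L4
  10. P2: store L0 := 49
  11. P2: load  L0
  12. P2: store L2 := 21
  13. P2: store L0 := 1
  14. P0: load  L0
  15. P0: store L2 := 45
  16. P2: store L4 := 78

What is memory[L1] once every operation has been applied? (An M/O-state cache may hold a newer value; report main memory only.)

memory[L1] = 80

step 1: P0: store L4 := 18  ⟶  MII  (L4)  txn=BusRdX  M[L4]=90
step 2: P1: store L2 := 13  ⟶  IMI  (L2)  txn=BusRdX  M[L2]=90
step 3: P0: load  L0  ⟶  SII  (L0)  txn=BusRd  M[L0]=40
step 4: P0: load  L3  ⟶  SII  (L3)  txn=BusRd  M[L3]=0
step 5: P1: store L1 := 93  ⟶  IMI  (L1)  txn=BusRdX  M[L1]=80
step 6: P2: load  L0  ⟶  SIS  (L0)  txn=BusRd  M[L0]=40
step 7: P2: store L3 := 17  ⟶  IIM  (L3)  txn=BusRdX  M[L3]=0
step 8: P0: load  L3  ⟶  SIS  (L3)  txn=BusRd+Flush  M[L3]=17
step 9: P2: load  L4  ⟶  SIS  (L4)  txn=BusRd+Flush  M[L4]=18
step 10: P2: store L0 := 49  ⟶  IIM  (L0)  txn=BusRdX  M[L0]=40
step 11: P2: load  L0  ⟶  IIM  (L0)  txn=∅  M[L0]=40
step 12: P2: store L2 := 21  ⟶  IIM  (L2)  txn=BusRdX+Flush  M[L2]=13
step 13: P2: store L0 := 1  ⟶  IIM  (L0)  txn=∅  M[L0]=40
step 14: P0: load  L0  ⟶  SIS  (L0)  txn=BusRd+Flush  M[L0]=1
step 15: P0: store L2 := 45  ⟶  MII  (L2)  txn=BusRdX+Flush  M[L2]=21
step 16: P2: store L4 := 78  ⟶  IIM  (L4)  txn=BusRdX  M[L4]=18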